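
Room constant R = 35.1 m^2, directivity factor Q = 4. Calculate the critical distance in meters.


Given values:
  R = 35.1 m^2, Q = 4
Formula: d_c = 0.141 * sqrt(Q * R)
Compute Q * R = 4 * 35.1 = 140.4
Compute sqrt(140.4) = 11.8491
d_c = 0.141 * 11.8491 = 1.671

1.671 m


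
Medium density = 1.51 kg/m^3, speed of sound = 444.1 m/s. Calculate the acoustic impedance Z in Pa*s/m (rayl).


Given values:
  rho = 1.51 kg/m^3
  c = 444.1 m/s
Formula: Z = rho * c
Z = 1.51 * 444.1
Z = 670.59

670.59 rayl


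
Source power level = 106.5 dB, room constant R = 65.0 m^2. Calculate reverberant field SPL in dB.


Given values:
  Lw = 106.5 dB, R = 65.0 m^2
Formula: SPL = Lw + 10 * log10(4 / R)
Compute 4 / R = 4 / 65.0 = 0.061538
Compute 10 * log10(0.061538) = -12.1086
SPL = 106.5 + (-12.1086) = 94.39

94.39 dB


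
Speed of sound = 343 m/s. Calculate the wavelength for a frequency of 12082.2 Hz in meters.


Given values:
  c = 343 m/s, f = 12082.2 Hz
Formula: lambda = c / f
lambda = 343 / 12082.2
lambda = 0.0284

0.0284 m


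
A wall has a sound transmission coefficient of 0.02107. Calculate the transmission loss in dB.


Given values:
  tau = 0.02107
Formula: TL = 10 * log10(1 / tau)
Compute 1 / tau = 1 / 0.02107 = 47.4608
Compute log10(47.4608) = 1.676335
TL = 10 * 1.676335 = 16.76

16.76 dB


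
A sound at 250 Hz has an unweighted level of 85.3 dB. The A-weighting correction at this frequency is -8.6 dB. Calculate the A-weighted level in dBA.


Given values:
  SPL = 85.3 dB
  A-weighting at 250 Hz = -8.6 dB
Formula: L_A = SPL + A_weight
L_A = 85.3 + (-8.6)
L_A = 76.7

76.7 dBA


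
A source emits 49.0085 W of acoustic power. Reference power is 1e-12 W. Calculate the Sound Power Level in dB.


Given values:
  W = 49.0085 W
  W_ref = 1e-12 W
Formula: SWL = 10 * log10(W / W_ref)
Compute ratio: W / W_ref = 49008500000000
Compute log10: log10(49008500000000) = 13.690271
Multiply: SWL = 10 * 13.690271 = 136.9

136.9 dB


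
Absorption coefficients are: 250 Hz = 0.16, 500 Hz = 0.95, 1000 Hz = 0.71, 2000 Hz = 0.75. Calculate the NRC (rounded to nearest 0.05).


Given values:
  a_250 = 0.16, a_500 = 0.95
  a_1000 = 0.71, a_2000 = 0.75
Formula: NRC = (a250 + a500 + a1000 + a2000) / 4
Sum = 0.16 + 0.95 + 0.71 + 0.75 = 2.57
NRC = 2.57 / 4 = 0.6425
Rounded to nearest 0.05: 0.65

0.65


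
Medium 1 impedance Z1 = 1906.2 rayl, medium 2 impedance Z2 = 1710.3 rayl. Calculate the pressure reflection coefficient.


Given values:
  Z1 = 1906.2 rayl, Z2 = 1710.3 rayl
Formula: R = (Z2 - Z1) / (Z2 + Z1)
Numerator: Z2 - Z1 = 1710.3 - 1906.2 = -195.9
Denominator: Z2 + Z1 = 1710.3 + 1906.2 = 3616.5
R = -195.9 / 3616.5 = -0.0542

-0.0542


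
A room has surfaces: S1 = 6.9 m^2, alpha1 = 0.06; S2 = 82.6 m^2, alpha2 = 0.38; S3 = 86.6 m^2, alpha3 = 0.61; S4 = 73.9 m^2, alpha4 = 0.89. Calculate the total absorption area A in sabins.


Given surfaces:
  Surface 1: 6.9 * 0.06 = 0.414
  Surface 2: 82.6 * 0.38 = 31.388
  Surface 3: 86.6 * 0.61 = 52.826
  Surface 4: 73.9 * 0.89 = 65.771
Formula: A = sum(Si * alpha_i)
A = 0.414 + 31.388 + 52.826 + 65.771
A = 150.4

150.4 sabins


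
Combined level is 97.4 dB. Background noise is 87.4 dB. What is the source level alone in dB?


Given values:
  L_total = 97.4 dB, L_bg = 87.4 dB
Formula: L_source = 10 * log10(10^(L_total/10) - 10^(L_bg/10))
Convert to linear:
  10^(97.4/10) = 5495408738.5762
  10^(87.4/10) = 549540873.8576
Difference: 5495408738.5762 - 549540873.8576 = 4945867864.7186
L_source = 10 * log10(4945867864.7186) = 96.94

96.94 dB


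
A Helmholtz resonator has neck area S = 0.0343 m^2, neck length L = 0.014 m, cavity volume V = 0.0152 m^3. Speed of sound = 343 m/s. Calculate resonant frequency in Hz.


Given values:
  S = 0.0343 m^2, L = 0.014 m, V = 0.0152 m^3, c = 343 m/s
Formula: f = (c / (2*pi)) * sqrt(S / (V * L))
Compute V * L = 0.0152 * 0.014 = 0.0002128
Compute S / (V * L) = 0.0343 / 0.0002128 = 161.1842
Compute sqrt(161.1842) = 12.695834
Compute c / (2*pi) = 343 / 6.283185 = 54.590148
f = 54.590148 * 12.695834 = 693.07

693.07 Hz


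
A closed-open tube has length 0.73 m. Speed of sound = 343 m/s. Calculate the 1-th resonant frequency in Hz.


Given values:
  Tube type: closed-open, L = 0.73 m, c = 343 m/s, n = 1
Formula: f_n = (2n - 1) * c / (4 * L)
Compute 2n - 1 = 2*1 - 1 = 1
Compute 4 * L = 4 * 0.73 = 2.92
f = 1 * 343 / 2.92
f = 117.47

117.47 Hz


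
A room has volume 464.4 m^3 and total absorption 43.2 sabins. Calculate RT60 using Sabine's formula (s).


Given values:
  V = 464.4 m^3
  A = 43.2 sabins
Formula: RT60 = 0.161 * V / A
Numerator: 0.161 * 464.4 = 74.7684
RT60 = 74.7684 / 43.2 = 1.731

1.731 s


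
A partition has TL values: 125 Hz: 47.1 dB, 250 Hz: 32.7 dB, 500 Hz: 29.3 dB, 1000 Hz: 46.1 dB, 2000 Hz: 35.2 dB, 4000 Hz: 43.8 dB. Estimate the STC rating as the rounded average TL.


Given TL values at each frequency:
  125 Hz: 47.1 dB
  250 Hz: 32.7 dB
  500 Hz: 29.3 dB
  1000 Hz: 46.1 dB
  2000 Hz: 35.2 dB
  4000 Hz: 43.8 dB
Formula: STC ~ round(average of TL values)
Sum = 47.1 + 32.7 + 29.3 + 46.1 + 35.2 + 43.8 = 234.2
Average = 234.2 / 6 = 39.03
Rounded: 39

39


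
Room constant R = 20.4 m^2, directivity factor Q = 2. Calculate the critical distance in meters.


Given values:
  R = 20.4 m^2, Q = 2
Formula: d_c = 0.141 * sqrt(Q * R)
Compute Q * R = 2 * 20.4 = 40.8
Compute sqrt(40.8) = 6.3875
d_c = 0.141 * 6.3875 = 0.901

0.901 m


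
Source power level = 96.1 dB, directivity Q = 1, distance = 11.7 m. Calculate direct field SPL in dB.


Given values:
  Lw = 96.1 dB, Q = 1, r = 11.7 m
Formula: SPL = Lw + 10 * log10(Q / (4 * pi * r^2))
Compute 4 * pi * r^2 = 4 * pi * 11.7^2 = 1720.2105
Compute Q / denom = 1 / 1720.2105 = 0.00058132
Compute 10 * log10(0.00058132) = -32.3558
SPL = 96.1 + (-32.3558) = 63.74

63.74 dB


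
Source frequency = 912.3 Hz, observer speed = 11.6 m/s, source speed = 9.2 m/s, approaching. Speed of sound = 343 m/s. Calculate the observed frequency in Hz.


Given values:
  f_s = 912.3 Hz, v_o = 11.6 m/s, v_s = 9.2 m/s
  Direction: approaching
Formula: f_o = f_s * (c + v_o) / (c - v_s)
Numerator: c + v_o = 343 + 11.6 = 354.6
Denominator: c - v_s = 343 - 9.2 = 333.8
f_o = 912.3 * 354.6 / 333.8 = 969.15

969.15 Hz


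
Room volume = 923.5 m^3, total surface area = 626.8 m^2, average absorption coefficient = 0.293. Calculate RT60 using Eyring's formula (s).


Given values:
  V = 923.5 m^3, S = 626.8 m^2, alpha = 0.293
Formula: RT60 = 0.161 * V / (-S * ln(1 - alpha))
Compute ln(1 - 0.293) = ln(0.707) = -0.346725
Denominator: -626.8 * -0.346725 = 217.3272
Numerator: 0.161 * 923.5 = 148.6835
RT60 = 148.6835 / 217.3272 = 0.684

0.684 s


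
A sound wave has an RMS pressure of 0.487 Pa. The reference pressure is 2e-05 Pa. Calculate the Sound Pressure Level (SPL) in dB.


Given values:
  p = 0.487 Pa
  p_ref = 2e-05 Pa
Formula: SPL = 20 * log10(p / p_ref)
Compute ratio: p / p_ref = 0.487 / 2e-05 = 24350
Compute log10: log10(24350) = 4.386499
Multiply: SPL = 20 * 4.386499 = 87.73

87.73 dB


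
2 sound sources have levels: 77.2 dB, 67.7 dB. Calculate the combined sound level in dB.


Formula: L_total = 10 * log10( sum(10^(Li/10)) )
  Source 1: 10^(77.2/10) = 52480746.025
  Source 2: 10^(67.7/10) = 5888436.5536
Sum of linear values = 58369182.5786
L_total = 10 * log10(58369182.5786) = 77.66

77.66 dB


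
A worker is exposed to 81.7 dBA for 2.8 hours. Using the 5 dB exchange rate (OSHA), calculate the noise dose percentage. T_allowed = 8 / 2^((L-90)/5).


Given values:
  L = 81.7 dBA, T = 2.8 hours
Formula: T_allowed = 8 / 2^((L - 90) / 5)
Compute exponent: (81.7 - 90) / 5 = -1.66
Compute 2^(-1.66) = 0.316439
T_allowed = 8 / 0.316439 = 25.281334 hours
Dose = (T / T_allowed) * 100
Dose = (2.8 / 25.281334) * 100 = 11.08

11.08 %


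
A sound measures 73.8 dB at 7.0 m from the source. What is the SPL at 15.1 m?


Given values:
  SPL1 = 73.8 dB, r1 = 7.0 m, r2 = 15.1 m
Formula: SPL2 = SPL1 - 20 * log10(r2 / r1)
Compute ratio: r2 / r1 = 15.1 / 7.0 = 2.1571
Compute log10: log10(2.1571) = 0.33387
Compute drop: 20 * 0.33387 = 6.6774
SPL2 = 73.8 - 6.6774 = 67.12

67.12 dB


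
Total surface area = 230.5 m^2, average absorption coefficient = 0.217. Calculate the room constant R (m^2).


Given values:
  S = 230.5 m^2, alpha = 0.217
Formula: R = S * alpha / (1 - alpha)
Numerator: 230.5 * 0.217 = 50.0185
Denominator: 1 - 0.217 = 0.783
R = 50.0185 / 0.783 = 63.88

63.88 m^2


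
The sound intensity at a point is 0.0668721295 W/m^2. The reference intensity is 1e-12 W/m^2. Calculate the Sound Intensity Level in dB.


Given values:
  I = 0.0668721295 W/m^2
  I_ref = 1e-12 W/m^2
Formula: SIL = 10 * log10(I / I_ref)
Compute ratio: I / I_ref = 66872129500
Compute log10: log10(66872129500) = 10.825245
Multiply: SIL = 10 * 10.825245 = 108.25

108.25 dB


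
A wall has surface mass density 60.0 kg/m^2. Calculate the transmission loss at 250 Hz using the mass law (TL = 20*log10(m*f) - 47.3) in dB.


Given values:
  m = 60.0 kg/m^2, f = 250 Hz
Formula: TL = 20 * log10(m * f) - 47.3
Compute m * f = 60.0 * 250 = 15000.0
Compute log10(15000.0) = 4.176091
Compute 20 * 4.176091 = 83.5218
TL = 83.5218 - 47.3 = 36.22

36.22 dB


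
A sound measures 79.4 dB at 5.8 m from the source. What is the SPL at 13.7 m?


Given values:
  SPL1 = 79.4 dB, r1 = 5.8 m, r2 = 13.7 m
Formula: SPL2 = SPL1 - 20 * log10(r2 / r1)
Compute ratio: r2 / r1 = 13.7 / 5.8 = 2.3621
Compute log10: log10(2.3621) = 0.373298
Compute drop: 20 * 0.373298 = 7.466
SPL2 = 79.4 - 7.466 = 71.93

71.93 dB


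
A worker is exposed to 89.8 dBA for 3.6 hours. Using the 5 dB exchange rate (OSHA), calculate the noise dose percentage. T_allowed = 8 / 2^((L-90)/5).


Given values:
  L = 89.8 dBA, T = 3.6 hours
Formula: T_allowed = 8 / 2^((L - 90) / 5)
Compute exponent: (89.8 - 90) / 5 = -0.04
Compute 2^(-0.04) = 0.972655
T_allowed = 8 / 0.972655 = 8.22491 hours
Dose = (T / T_allowed) * 100
Dose = (3.6 / 8.22491) * 100 = 43.77

43.77 %


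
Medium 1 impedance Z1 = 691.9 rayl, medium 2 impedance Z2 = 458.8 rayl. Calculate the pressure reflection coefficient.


Given values:
  Z1 = 691.9 rayl, Z2 = 458.8 rayl
Formula: R = (Z2 - Z1) / (Z2 + Z1)
Numerator: Z2 - Z1 = 458.8 - 691.9 = -233.1
Denominator: Z2 + Z1 = 458.8 + 691.9 = 1150.7
R = -233.1 / 1150.7 = -0.2026

-0.2026


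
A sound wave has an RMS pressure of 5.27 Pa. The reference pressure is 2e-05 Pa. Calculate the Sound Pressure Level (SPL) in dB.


Given values:
  p = 5.27 Pa
  p_ref = 2e-05 Pa
Formula: SPL = 20 * log10(p / p_ref)
Compute ratio: p / p_ref = 5.27 / 2e-05 = 263500
Compute log10: log10(263500) = 5.420781
Multiply: SPL = 20 * 5.420781 = 108.42

108.42 dB


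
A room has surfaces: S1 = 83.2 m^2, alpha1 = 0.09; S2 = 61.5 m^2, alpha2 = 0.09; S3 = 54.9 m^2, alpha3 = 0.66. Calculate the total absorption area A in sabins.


Given surfaces:
  Surface 1: 83.2 * 0.09 = 7.488
  Surface 2: 61.5 * 0.09 = 5.535
  Surface 3: 54.9 * 0.66 = 36.234
Formula: A = sum(Si * alpha_i)
A = 7.488 + 5.535 + 36.234
A = 49.26

49.26 sabins


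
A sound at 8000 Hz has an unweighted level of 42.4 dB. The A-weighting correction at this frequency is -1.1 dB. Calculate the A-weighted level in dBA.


Given values:
  SPL = 42.4 dB
  A-weighting at 8000 Hz = -1.1 dB
Formula: L_A = SPL + A_weight
L_A = 42.4 + (-1.1)
L_A = 41.3

41.3 dBA


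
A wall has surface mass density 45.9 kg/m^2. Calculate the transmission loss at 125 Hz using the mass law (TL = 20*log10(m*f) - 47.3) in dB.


Given values:
  m = 45.9 kg/m^2, f = 125 Hz
Formula: TL = 20 * log10(m * f) - 47.3
Compute m * f = 45.9 * 125 = 5737.5
Compute log10(5737.5) = 3.758723
Compute 20 * 3.758723 = 75.1745
TL = 75.1745 - 47.3 = 27.87

27.87 dB


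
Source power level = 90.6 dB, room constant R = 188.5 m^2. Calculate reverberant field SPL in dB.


Given values:
  Lw = 90.6 dB, R = 188.5 m^2
Formula: SPL = Lw + 10 * log10(4 / R)
Compute 4 / R = 4 / 188.5 = 0.02122
Compute 10 * log10(0.02122) = -16.7325
SPL = 90.6 + (-16.7325) = 73.87

73.87 dB


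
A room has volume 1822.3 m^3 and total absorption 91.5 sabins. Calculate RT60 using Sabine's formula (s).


Given values:
  V = 1822.3 m^3
  A = 91.5 sabins
Formula: RT60 = 0.161 * V / A
Numerator: 0.161 * 1822.3 = 293.3903
RT60 = 293.3903 / 91.5 = 3.206

3.206 s


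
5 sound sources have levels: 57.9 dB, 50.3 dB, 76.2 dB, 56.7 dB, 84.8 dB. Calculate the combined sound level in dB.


Formula: L_total = 10 * log10( sum(10^(Li/10)) )
  Source 1: 10^(57.9/10) = 616595.0019
  Source 2: 10^(50.3/10) = 107151.9305
  Source 3: 10^(76.2/10) = 41686938.347
  Source 4: 10^(56.7/10) = 467735.1413
  Source 5: 10^(84.8/10) = 301995172.0402
Sum of linear values = 344873592.4609
L_total = 10 * log10(344873592.4609) = 85.38

85.38 dB


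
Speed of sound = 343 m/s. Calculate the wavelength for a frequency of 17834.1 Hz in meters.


Given values:
  c = 343 m/s, f = 17834.1 Hz
Formula: lambda = c / f
lambda = 343 / 17834.1
lambda = 0.0192

0.0192 m


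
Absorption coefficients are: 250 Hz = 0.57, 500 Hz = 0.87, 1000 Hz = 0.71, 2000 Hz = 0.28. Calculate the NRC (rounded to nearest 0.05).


Given values:
  a_250 = 0.57, a_500 = 0.87
  a_1000 = 0.71, a_2000 = 0.28
Formula: NRC = (a250 + a500 + a1000 + a2000) / 4
Sum = 0.57 + 0.87 + 0.71 + 0.28 = 2.43
NRC = 2.43 / 4 = 0.6075
Rounded to nearest 0.05: 0.6

0.6


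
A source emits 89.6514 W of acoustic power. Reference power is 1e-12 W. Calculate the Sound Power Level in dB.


Given values:
  W = 89.6514 W
  W_ref = 1e-12 W
Formula: SWL = 10 * log10(W / W_ref)
Compute ratio: W / W_ref = 89651400000000
Compute log10: log10(89651400000000) = 13.952557
Multiply: SWL = 10 * 13.952557 = 139.53

139.53 dB


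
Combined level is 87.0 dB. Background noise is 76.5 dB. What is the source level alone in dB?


Given values:
  L_total = 87.0 dB, L_bg = 76.5 dB
Formula: L_source = 10 * log10(10^(L_total/10) - 10^(L_bg/10))
Convert to linear:
  10^(87.0/10) = 501187233.6273
  10^(76.5/10) = 44668359.2151
Difference: 501187233.6273 - 44668359.2151 = 456518874.4122
L_source = 10 * log10(456518874.4122) = 86.59

86.59 dB


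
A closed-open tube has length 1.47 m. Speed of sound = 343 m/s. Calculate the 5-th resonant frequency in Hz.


Given values:
  Tube type: closed-open, L = 1.47 m, c = 343 m/s, n = 5
Formula: f_n = (2n - 1) * c / (4 * L)
Compute 2n - 1 = 2*5 - 1 = 9
Compute 4 * L = 4 * 1.47 = 5.88
f = 9 * 343 / 5.88
f = 525.0

525.0 Hz


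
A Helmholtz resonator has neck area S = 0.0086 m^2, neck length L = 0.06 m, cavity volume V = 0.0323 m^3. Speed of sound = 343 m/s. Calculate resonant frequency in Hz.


Given values:
  S = 0.0086 m^2, L = 0.06 m, V = 0.0323 m^3, c = 343 m/s
Formula: f = (c / (2*pi)) * sqrt(S / (V * L))
Compute V * L = 0.0323 * 0.06 = 0.001938
Compute S / (V * L) = 0.0086 / 0.001938 = 4.4376
Compute sqrt(4.4376) = 2.106561
Compute c / (2*pi) = 343 / 6.283185 = 54.590148
f = 54.590148 * 2.106561 = 115.0

115.0 Hz


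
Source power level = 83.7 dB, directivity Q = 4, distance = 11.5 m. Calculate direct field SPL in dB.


Given values:
  Lw = 83.7 dB, Q = 4, r = 11.5 m
Formula: SPL = Lw + 10 * log10(Q / (4 * pi * r^2))
Compute 4 * pi * r^2 = 4 * pi * 11.5^2 = 1661.9025
Compute Q / denom = 4 / 1661.9025 = 0.00240688
Compute 10 * log10(0.00240688) = -26.1855
SPL = 83.7 + (-26.1855) = 57.51

57.51 dB


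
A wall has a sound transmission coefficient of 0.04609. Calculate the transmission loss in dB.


Given values:
  tau = 0.04609
Formula: TL = 10 * log10(1 / tau)
Compute 1 / tau = 1 / 0.04609 = 21.6967
Compute log10(21.6967) = 1.336394
TL = 10 * 1.336394 = 13.36

13.36 dB


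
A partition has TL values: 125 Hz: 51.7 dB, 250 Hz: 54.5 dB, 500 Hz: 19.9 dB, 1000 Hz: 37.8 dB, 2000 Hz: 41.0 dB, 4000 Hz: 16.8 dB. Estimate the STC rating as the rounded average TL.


Given TL values at each frequency:
  125 Hz: 51.7 dB
  250 Hz: 54.5 dB
  500 Hz: 19.9 dB
  1000 Hz: 37.8 dB
  2000 Hz: 41.0 dB
  4000 Hz: 16.8 dB
Formula: STC ~ round(average of TL values)
Sum = 51.7 + 54.5 + 19.9 + 37.8 + 41.0 + 16.8 = 221.7
Average = 221.7 / 6 = 36.95
Rounded: 37

37


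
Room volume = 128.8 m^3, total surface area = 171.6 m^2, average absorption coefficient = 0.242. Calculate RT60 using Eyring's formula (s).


Given values:
  V = 128.8 m^3, S = 171.6 m^2, alpha = 0.242
Formula: RT60 = 0.161 * V / (-S * ln(1 - alpha))
Compute ln(1 - 0.242) = ln(0.758) = -0.277072
Denominator: -171.6 * -0.277072 = 47.5456
Numerator: 0.161 * 128.8 = 20.7368
RT60 = 20.7368 / 47.5456 = 0.436

0.436 s


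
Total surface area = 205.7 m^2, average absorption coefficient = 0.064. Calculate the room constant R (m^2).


Given values:
  S = 205.7 m^2, alpha = 0.064
Formula: R = S * alpha / (1 - alpha)
Numerator: 205.7 * 0.064 = 13.1648
Denominator: 1 - 0.064 = 0.936
R = 13.1648 / 0.936 = 14.06

14.06 m^2


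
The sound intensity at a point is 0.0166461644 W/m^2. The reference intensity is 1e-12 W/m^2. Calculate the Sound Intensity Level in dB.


Given values:
  I = 0.0166461644 W/m^2
  I_ref = 1e-12 W/m^2
Formula: SIL = 10 * log10(I / I_ref)
Compute ratio: I / I_ref = 16646164400
Compute log10: log10(16646164400) = 10.221314
Multiply: SIL = 10 * 10.221314 = 102.21

102.21 dB


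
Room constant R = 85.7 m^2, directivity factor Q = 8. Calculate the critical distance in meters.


Given values:
  R = 85.7 m^2, Q = 8
Formula: d_c = 0.141 * sqrt(Q * R)
Compute Q * R = 8 * 85.7 = 685.6
Compute sqrt(685.6) = 26.184
d_c = 0.141 * 26.184 = 3.692

3.692 m


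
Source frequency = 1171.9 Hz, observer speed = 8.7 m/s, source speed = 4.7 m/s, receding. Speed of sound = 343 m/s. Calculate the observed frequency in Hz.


Given values:
  f_s = 1171.9 Hz, v_o = 8.7 m/s, v_s = 4.7 m/s
  Direction: receding
Formula: f_o = f_s * (c - v_o) / (c + v_s)
Numerator: c - v_o = 343 - 8.7 = 334.3
Denominator: c + v_s = 343 + 4.7 = 347.7
f_o = 1171.9 * 334.3 / 347.7 = 1126.74

1126.74 Hz


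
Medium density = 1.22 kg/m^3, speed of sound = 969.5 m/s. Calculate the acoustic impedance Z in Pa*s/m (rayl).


Given values:
  rho = 1.22 kg/m^3
  c = 969.5 m/s
Formula: Z = rho * c
Z = 1.22 * 969.5
Z = 1182.79

1182.79 rayl


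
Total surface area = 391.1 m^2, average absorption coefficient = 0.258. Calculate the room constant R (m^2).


Given values:
  S = 391.1 m^2, alpha = 0.258
Formula: R = S * alpha / (1 - alpha)
Numerator: 391.1 * 0.258 = 100.9038
Denominator: 1 - 0.258 = 0.742
R = 100.9038 / 0.742 = 135.99

135.99 m^2


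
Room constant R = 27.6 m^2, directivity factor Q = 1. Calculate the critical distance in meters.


Given values:
  R = 27.6 m^2, Q = 1
Formula: d_c = 0.141 * sqrt(Q * R)
Compute Q * R = 1 * 27.6 = 27.6
Compute sqrt(27.6) = 5.2536
d_c = 0.141 * 5.2536 = 0.741

0.741 m


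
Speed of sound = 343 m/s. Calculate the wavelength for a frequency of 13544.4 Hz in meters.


Given values:
  c = 343 m/s, f = 13544.4 Hz
Formula: lambda = c / f
lambda = 343 / 13544.4
lambda = 0.0253

0.0253 m


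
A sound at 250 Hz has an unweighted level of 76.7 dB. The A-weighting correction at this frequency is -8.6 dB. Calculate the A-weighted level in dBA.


Given values:
  SPL = 76.7 dB
  A-weighting at 250 Hz = -8.6 dB
Formula: L_A = SPL + A_weight
L_A = 76.7 + (-8.6)
L_A = 68.1

68.1 dBA


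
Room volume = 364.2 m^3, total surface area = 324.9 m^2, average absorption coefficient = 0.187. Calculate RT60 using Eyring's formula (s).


Given values:
  V = 364.2 m^3, S = 324.9 m^2, alpha = 0.187
Formula: RT60 = 0.161 * V / (-S * ln(1 - alpha))
Compute ln(1 - 0.187) = ln(0.813) = -0.207024
Denominator: -324.9 * -0.207024 = 67.2621
Numerator: 0.161 * 364.2 = 58.6362
RT60 = 58.6362 / 67.2621 = 0.872

0.872 s


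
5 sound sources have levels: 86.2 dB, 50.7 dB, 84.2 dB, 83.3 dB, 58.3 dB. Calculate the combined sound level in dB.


Formula: L_total = 10 * log10( sum(10^(Li/10)) )
  Source 1: 10^(86.2/10) = 416869383.4703
  Source 2: 10^(50.7/10) = 117489.7555
  Source 3: 10^(84.2/10) = 263026799.1895
  Source 4: 10^(83.3/10) = 213796208.9502
  Source 5: 10^(58.3/10) = 676082.9754
Sum of linear values = 894485964.3409
L_total = 10 * log10(894485964.3409) = 89.52

89.52 dB


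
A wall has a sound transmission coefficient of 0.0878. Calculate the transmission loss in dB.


Given values:
  tau = 0.0878
Formula: TL = 10 * log10(1 / tau)
Compute 1 / tau = 1 / 0.0878 = 11.3895
Compute log10(11.3895) = 1.056505
TL = 10 * 1.056505 = 10.57

10.57 dB


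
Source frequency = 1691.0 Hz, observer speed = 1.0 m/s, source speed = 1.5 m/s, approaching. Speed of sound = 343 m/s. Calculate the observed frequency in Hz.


Given values:
  f_s = 1691.0 Hz, v_o = 1.0 m/s, v_s = 1.5 m/s
  Direction: approaching
Formula: f_o = f_s * (c + v_o) / (c - v_s)
Numerator: c + v_o = 343 + 1.0 = 344.0
Denominator: c - v_s = 343 - 1.5 = 341.5
f_o = 1691.0 * 344.0 / 341.5 = 1703.38

1703.38 Hz


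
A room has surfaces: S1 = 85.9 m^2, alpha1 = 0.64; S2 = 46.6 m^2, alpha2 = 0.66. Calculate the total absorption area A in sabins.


Given surfaces:
  Surface 1: 85.9 * 0.64 = 54.976
  Surface 2: 46.6 * 0.66 = 30.756
Formula: A = sum(Si * alpha_i)
A = 54.976 + 30.756
A = 85.73

85.73 sabins


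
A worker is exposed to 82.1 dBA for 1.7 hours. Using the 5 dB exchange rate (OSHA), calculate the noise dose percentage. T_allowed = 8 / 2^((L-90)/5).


Given values:
  L = 82.1 dBA, T = 1.7 hours
Formula: T_allowed = 8 / 2^((L - 90) / 5)
Compute exponent: (82.1 - 90) / 5 = -1.58
Compute 2^(-1.58) = 0.334482
T_allowed = 8 / 0.334482 = 23.91758 hours
Dose = (T / T_allowed) * 100
Dose = (1.7 / 23.91758) * 100 = 7.11

7.11 %


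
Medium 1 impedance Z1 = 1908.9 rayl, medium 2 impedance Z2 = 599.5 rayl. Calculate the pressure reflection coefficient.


Given values:
  Z1 = 1908.9 rayl, Z2 = 599.5 rayl
Formula: R = (Z2 - Z1) / (Z2 + Z1)
Numerator: Z2 - Z1 = 599.5 - 1908.9 = -1309.4
Denominator: Z2 + Z1 = 599.5 + 1908.9 = 2508.4
R = -1309.4 / 2508.4 = -0.522

-0.522


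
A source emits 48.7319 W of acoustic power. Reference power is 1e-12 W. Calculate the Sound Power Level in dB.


Given values:
  W = 48.7319 W
  W_ref = 1e-12 W
Formula: SWL = 10 * log10(W / W_ref)
Compute ratio: W / W_ref = 48731900000000
Compute log10: log10(48731900000000) = 13.687813
Multiply: SWL = 10 * 13.687813 = 136.88

136.88 dB


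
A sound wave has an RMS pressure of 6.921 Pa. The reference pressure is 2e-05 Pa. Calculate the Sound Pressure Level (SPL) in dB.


Given values:
  p = 6.921 Pa
  p_ref = 2e-05 Pa
Formula: SPL = 20 * log10(p / p_ref)
Compute ratio: p / p_ref = 6.921 / 2e-05 = 346050
Compute log10: log10(346050) = 5.539139
Multiply: SPL = 20 * 5.539139 = 110.78

110.78 dB


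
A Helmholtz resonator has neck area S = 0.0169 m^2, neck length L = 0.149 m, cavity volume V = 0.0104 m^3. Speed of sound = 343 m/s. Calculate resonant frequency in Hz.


Given values:
  S = 0.0169 m^2, L = 0.149 m, V = 0.0104 m^3, c = 343 m/s
Formula: f = (c / (2*pi)) * sqrt(S / (V * L))
Compute V * L = 0.0104 * 0.149 = 0.0015496
Compute S / (V * L) = 0.0169 / 0.0015496 = 10.906
Compute sqrt(10.906) = 3.302423
Compute c / (2*pi) = 343 / 6.283185 = 54.590148
f = 54.590148 * 3.302423 = 180.28

180.28 Hz


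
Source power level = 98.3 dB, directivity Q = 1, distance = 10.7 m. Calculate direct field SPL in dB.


Given values:
  Lw = 98.3 dB, Q = 1, r = 10.7 m
Formula: SPL = Lw + 10 * log10(Q / (4 * pi * r^2))
Compute 4 * pi * r^2 = 4 * pi * 10.7^2 = 1438.7238
Compute Q / denom = 1 / 1438.7238 = 0.00069506
Compute 10 * log10(0.00069506) = -31.5798
SPL = 98.3 + (-31.5798) = 66.72

66.72 dB


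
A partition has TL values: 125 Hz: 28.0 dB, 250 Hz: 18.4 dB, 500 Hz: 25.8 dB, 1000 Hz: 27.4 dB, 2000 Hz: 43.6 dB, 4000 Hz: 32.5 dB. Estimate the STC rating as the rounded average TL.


Given TL values at each frequency:
  125 Hz: 28.0 dB
  250 Hz: 18.4 dB
  500 Hz: 25.8 dB
  1000 Hz: 27.4 dB
  2000 Hz: 43.6 dB
  4000 Hz: 32.5 dB
Formula: STC ~ round(average of TL values)
Sum = 28.0 + 18.4 + 25.8 + 27.4 + 43.6 + 32.5 = 175.7
Average = 175.7 / 6 = 29.28
Rounded: 29

29


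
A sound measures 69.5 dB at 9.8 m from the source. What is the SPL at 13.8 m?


Given values:
  SPL1 = 69.5 dB, r1 = 9.8 m, r2 = 13.8 m
Formula: SPL2 = SPL1 - 20 * log10(r2 / r1)
Compute ratio: r2 / r1 = 13.8 / 9.8 = 1.4082
Compute log10: log10(1.4082) = 0.148664
Compute drop: 20 * 0.148664 = 2.9733
SPL2 = 69.5 - 2.9733 = 66.53

66.53 dB


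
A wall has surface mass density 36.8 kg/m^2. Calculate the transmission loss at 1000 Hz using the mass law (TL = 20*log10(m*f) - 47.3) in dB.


Given values:
  m = 36.8 kg/m^2, f = 1000 Hz
Formula: TL = 20 * log10(m * f) - 47.3
Compute m * f = 36.8 * 1000 = 36800.0
Compute log10(36800.0) = 4.565848
Compute 20 * 4.565848 = 91.317
TL = 91.317 - 47.3 = 44.02

44.02 dB


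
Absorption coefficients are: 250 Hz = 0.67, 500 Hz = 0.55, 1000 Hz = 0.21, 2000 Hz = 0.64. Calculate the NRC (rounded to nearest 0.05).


Given values:
  a_250 = 0.67, a_500 = 0.55
  a_1000 = 0.21, a_2000 = 0.64
Formula: NRC = (a250 + a500 + a1000 + a2000) / 4
Sum = 0.67 + 0.55 + 0.21 + 0.64 = 2.07
NRC = 2.07 / 4 = 0.5175
Rounded to nearest 0.05: 0.5

0.5


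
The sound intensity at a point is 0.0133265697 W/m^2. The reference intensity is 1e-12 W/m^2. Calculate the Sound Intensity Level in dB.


Given values:
  I = 0.0133265697 W/m^2
  I_ref = 1e-12 W/m^2
Formula: SIL = 10 * log10(I / I_ref)
Compute ratio: I / I_ref = 13326569700
Compute log10: log10(13326569700) = 10.124718
Multiply: SIL = 10 * 10.124718 = 101.25

101.25 dB


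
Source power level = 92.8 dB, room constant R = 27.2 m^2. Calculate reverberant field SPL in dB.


Given values:
  Lw = 92.8 dB, R = 27.2 m^2
Formula: SPL = Lw + 10 * log10(4 / R)
Compute 4 / R = 4 / 27.2 = 0.147059
Compute 10 * log10(0.147059) = -8.3251
SPL = 92.8 + (-8.3251) = 84.47

84.47 dB


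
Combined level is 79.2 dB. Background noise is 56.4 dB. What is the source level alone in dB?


Given values:
  L_total = 79.2 dB, L_bg = 56.4 dB
Formula: L_source = 10 * log10(10^(L_total/10) - 10^(L_bg/10))
Convert to linear:
  10^(79.2/10) = 83176377.1103
  10^(56.4/10) = 436515.8322
Difference: 83176377.1103 - 436515.8322 = 82739861.2781
L_source = 10 * log10(82739861.2781) = 79.18

79.18 dB


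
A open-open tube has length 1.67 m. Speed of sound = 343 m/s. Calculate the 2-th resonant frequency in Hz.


Given values:
  Tube type: open-open, L = 1.67 m, c = 343 m/s, n = 2
Formula: f_n = n * c / (2 * L)
Compute 2 * L = 2 * 1.67 = 3.34
f = 2 * 343 / 3.34
f = 205.39

205.39 Hz


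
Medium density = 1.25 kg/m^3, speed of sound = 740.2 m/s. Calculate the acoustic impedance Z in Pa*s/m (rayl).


Given values:
  rho = 1.25 kg/m^3
  c = 740.2 m/s
Formula: Z = rho * c
Z = 1.25 * 740.2
Z = 925.25

925.25 rayl


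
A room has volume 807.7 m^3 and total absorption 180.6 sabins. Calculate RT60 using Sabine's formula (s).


Given values:
  V = 807.7 m^3
  A = 180.6 sabins
Formula: RT60 = 0.161 * V / A
Numerator: 0.161 * 807.7 = 130.0397
RT60 = 130.0397 / 180.6 = 0.72

0.72 s


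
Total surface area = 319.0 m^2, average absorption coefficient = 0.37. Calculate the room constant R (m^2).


Given values:
  S = 319.0 m^2, alpha = 0.37
Formula: R = S * alpha / (1 - alpha)
Numerator: 319.0 * 0.37 = 118.03
Denominator: 1 - 0.37 = 0.63
R = 118.03 / 0.63 = 187.35

187.35 m^2


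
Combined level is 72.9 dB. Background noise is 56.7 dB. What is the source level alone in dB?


Given values:
  L_total = 72.9 dB, L_bg = 56.7 dB
Formula: L_source = 10 * log10(10^(L_total/10) - 10^(L_bg/10))
Convert to linear:
  10^(72.9/10) = 19498445.9976
  10^(56.7/10) = 467735.1413
Difference: 19498445.9976 - 467735.1413 = 19030710.8563
L_source = 10 * log10(19030710.8563) = 72.79

72.79 dB


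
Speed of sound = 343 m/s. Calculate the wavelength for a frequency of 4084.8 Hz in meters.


Given values:
  c = 343 m/s, f = 4084.8 Hz
Formula: lambda = c / f
lambda = 343 / 4084.8
lambda = 0.084

0.084 m


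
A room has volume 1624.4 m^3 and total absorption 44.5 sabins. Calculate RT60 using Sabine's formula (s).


Given values:
  V = 1624.4 m^3
  A = 44.5 sabins
Formula: RT60 = 0.161 * V / A
Numerator: 0.161 * 1624.4 = 261.5284
RT60 = 261.5284 / 44.5 = 5.877

5.877 s


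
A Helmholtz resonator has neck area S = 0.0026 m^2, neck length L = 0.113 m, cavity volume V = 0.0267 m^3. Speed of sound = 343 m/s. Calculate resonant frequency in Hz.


Given values:
  S = 0.0026 m^2, L = 0.113 m, V = 0.0267 m^3, c = 343 m/s
Formula: f = (c / (2*pi)) * sqrt(S / (V * L))
Compute V * L = 0.0267 * 0.113 = 0.0030171
Compute S / (V * L) = 0.0026 / 0.0030171 = 0.8618
Compute sqrt(0.8618) = 0.928332
Compute c / (2*pi) = 343 / 6.283185 = 54.590148
f = 54.590148 * 0.928332 = 50.68

50.68 Hz


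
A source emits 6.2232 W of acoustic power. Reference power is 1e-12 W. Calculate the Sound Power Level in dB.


Given values:
  W = 6.2232 W
  W_ref = 1e-12 W
Formula: SWL = 10 * log10(W / W_ref)
Compute ratio: W / W_ref = 6223200000000
Compute log10: log10(6223200000000) = 12.794014
Multiply: SWL = 10 * 12.794014 = 127.94

127.94 dB


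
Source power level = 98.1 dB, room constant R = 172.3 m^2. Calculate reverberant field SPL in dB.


Given values:
  Lw = 98.1 dB, R = 172.3 m^2
Formula: SPL = Lw + 10 * log10(4 / R)
Compute 4 / R = 4 / 172.3 = 0.023215
Compute 10 * log10(0.023215) = -16.3423
SPL = 98.1 + (-16.3423) = 81.76

81.76 dB


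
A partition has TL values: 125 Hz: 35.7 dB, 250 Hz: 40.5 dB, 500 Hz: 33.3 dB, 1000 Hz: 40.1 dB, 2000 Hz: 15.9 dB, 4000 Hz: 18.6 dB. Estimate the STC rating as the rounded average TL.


Given TL values at each frequency:
  125 Hz: 35.7 dB
  250 Hz: 40.5 dB
  500 Hz: 33.3 dB
  1000 Hz: 40.1 dB
  2000 Hz: 15.9 dB
  4000 Hz: 18.6 dB
Formula: STC ~ round(average of TL values)
Sum = 35.7 + 40.5 + 33.3 + 40.1 + 15.9 + 18.6 = 184.1
Average = 184.1 / 6 = 30.68
Rounded: 31

31


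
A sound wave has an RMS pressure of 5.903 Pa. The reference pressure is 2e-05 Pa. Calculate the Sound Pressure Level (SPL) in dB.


Given values:
  p = 5.903 Pa
  p_ref = 2e-05 Pa
Formula: SPL = 20 * log10(p / p_ref)
Compute ratio: p / p_ref = 5.903 / 2e-05 = 295150
Compute log10: log10(295150) = 5.470043
Multiply: SPL = 20 * 5.470043 = 109.4

109.4 dB


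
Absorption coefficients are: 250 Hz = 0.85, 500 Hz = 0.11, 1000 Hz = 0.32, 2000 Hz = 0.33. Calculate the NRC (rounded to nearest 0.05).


Given values:
  a_250 = 0.85, a_500 = 0.11
  a_1000 = 0.32, a_2000 = 0.33
Formula: NRC = (a250 + a500 + a1000 + a2000) / 4
Sum = 0.85 + 0.11 + 0.32 + 0.33 = 1.61
NRC = 1.61 / 4 = 0.4025
Rounded to nearest 0.05: 0.4

0.4


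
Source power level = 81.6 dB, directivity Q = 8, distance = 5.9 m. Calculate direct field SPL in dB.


Given values:
  Lw = 81.6 dB, Q = 8, r = 5.9 m
Formula: SPL = Lw + 10 * log10(Q / (4 * pi * r^2))
Compute 4 * pi * r^2 = 4 * pi * 5.9^2 = 437.4354
Compute Q / denom = 8 / 437.4354 = 0.01828841
Compute 10 * log10(0.01828841) = -17.3782
SPL = 81.6 + (-17.3782) = 64.22

64.22 dB


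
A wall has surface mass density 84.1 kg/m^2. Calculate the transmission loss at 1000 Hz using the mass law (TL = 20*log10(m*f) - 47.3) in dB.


Given values:
  m = 84.1 kg/m^2, f = 1000 Hz
Formula: TL = 20 * log10(m * f) - 47.3
Compute m * f = 84.1 * 1000 = 84100.0
Compute log10(84100.0) = 4.924796
Compute 20 * 4.924796 = 98.4959
TL = 98.4959 - 47.3 = 51.2

51.2 dB


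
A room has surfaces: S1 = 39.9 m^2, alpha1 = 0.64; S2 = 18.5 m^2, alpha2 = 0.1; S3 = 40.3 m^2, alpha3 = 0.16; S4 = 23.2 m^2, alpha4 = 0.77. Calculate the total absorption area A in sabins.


Given surfaces:
  Surface 1: 39.9 * 0.64 = 25.536
  Surface 2: 18.5 * 0.1 = 1.85
  Surface 3: 40.3 * 0.16 = 6.448
  Surface 4: 23.2 * 0.77 = 17.864
Formula: A = sum(Si * alpha_i)
A = 25.536 + 1.85 + 6.448 + 17.864
A = 51.7

51.7 sabins


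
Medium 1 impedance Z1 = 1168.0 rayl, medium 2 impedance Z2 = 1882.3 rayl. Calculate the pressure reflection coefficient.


Given values:
  Z1 = 1168.0 rayl, Z2 = 1882.3 rayl
Formula: R = (Z2 - Z1) / (Z2 + Z1)
Numerator: Z2 - Z1 = 1882.3 - 1168.0 = 714.3
Denominator: Z2 + Z1 = 1882.3 + 1168.0 = 3050.3
R = 714.3 / 3050.3 = 0.2342

0.2342


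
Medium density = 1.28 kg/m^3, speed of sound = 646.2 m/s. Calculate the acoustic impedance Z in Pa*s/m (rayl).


Given values:
  rho = 1.28 kg/m^3
  c = 646.2 m/s
Formula: Z = rho * c
Z = 1.28 * 646.2
Z = 827.14

827.14 rayl


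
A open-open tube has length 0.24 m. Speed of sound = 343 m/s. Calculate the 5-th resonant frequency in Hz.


Given values:
  Tube type: open-open, L = 0.24 m, c = 343 m/s, n = 5
Formula: f_n = n * c / (2 * L)
Compute 2 * L = 2 * 0.24 = 0.48
f = 5 * 343 / 0.48
f = 3572.92

3572.92 Hz


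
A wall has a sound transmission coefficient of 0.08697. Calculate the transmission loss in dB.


Given values:
  tau = 0.08697
Formula: TL = 10 * log10(1 / tau)
Compute 1 / tau = 1 / 0.08697 = 11.4982
Compute log10(11.4982) = 1.06063
TL = 10 * 1.06063 = 10.61

10.61 dB


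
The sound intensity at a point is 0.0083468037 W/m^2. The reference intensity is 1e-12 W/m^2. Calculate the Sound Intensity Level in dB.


Given values:
  I = 0.0083468037 W/m^2
  I_ref = 1e-12 W/m^2
Formula: SIL = 10 * log10(I / I_ref)
Compute ratio: I / I_ref = 8346803700
Compute log10: log10(8346803700) = 9.92152
Multiply: SIL = 10 * 9.92152 = 99.22

99.22 dB


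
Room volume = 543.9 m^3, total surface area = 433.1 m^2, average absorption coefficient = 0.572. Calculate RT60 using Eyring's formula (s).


Given values:
  V = 543.9 m^3, S = 433.1 m^2, alpha = 0.572
Formula: RT60 = 0.161 * V / (-S * ln(1 - alpha))
Compute ln(1 - 0.572) = ln(0.428) = -0.848632
Denominator: -433.1 * -0.848632 = 367.5425
Numerator: 0.161 * 543.9 = 87.5679
RT60 = 87.5679 / 367.5425 = 0.238

0.238 s


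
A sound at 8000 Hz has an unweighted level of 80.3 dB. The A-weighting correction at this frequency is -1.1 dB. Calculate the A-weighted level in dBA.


Given values:
  SPL = 80.3 dB
  A-weighting at 8000 Hz = -1.1 dB
Formula: L_A = SPL + A_weight
L_A = 80.3 + (-1.1)
L_A = 79.2

79.2 dBA


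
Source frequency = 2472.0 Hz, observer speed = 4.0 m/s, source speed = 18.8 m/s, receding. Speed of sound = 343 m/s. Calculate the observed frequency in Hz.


Given values:
  f_s = 2472.0 Hz, v_o = 4.0 m/s, v_s = 18.8 m/s
  Direction: receding
Formula: f_o = f_s * (c - v_o) / (c + v_s)
Numerator: c - v_o = 343 - 4.0 = 339.0
Denominator: c + v_s = 343 + 18.8 = 361.8
f_o = 2472.0 * 339.0 / 361.8 = 2316.22

2316.22 Hz


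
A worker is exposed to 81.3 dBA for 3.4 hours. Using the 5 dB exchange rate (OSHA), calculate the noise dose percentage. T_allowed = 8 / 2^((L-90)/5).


Given values:
  L = 81.3 dBA, T = 3.4 hours
Formula: T_allowed = 8 / 2^((L - 90) / 5)
Compute exponent: (81.3 - 90) / 5 = -1.74
Compute 2^(-1.74) = 0.29937
T_allowed = 8 / 0.29937 = 26.722785 hours
Dose = (T / T_allowed) * 100
Dose = (3.4 / 26.722785) * 100 = 12.72

12.72 %


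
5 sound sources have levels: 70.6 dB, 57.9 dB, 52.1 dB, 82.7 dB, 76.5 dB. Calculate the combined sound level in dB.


Formula: L_total = 10 * log10( sum(10^(Li/10)) )
  Source 1: 10^(70.6/10) = 11481536.215
  Source 2: 10^(57.9/10) = 616595.0019
  Source 3: 10^(52.1/10) = 162181.0097
  Source 4: 10^(82.7/10) = 186208713.6663
  Source 5: 10^(76.5/10) = 44668359.2151
Sum of linear values = 243137385.108
L_total = 10 * log10(243137385.108) = 83.86

83.86 dB


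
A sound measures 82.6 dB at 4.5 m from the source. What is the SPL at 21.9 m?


Given values:
  SPL1 = 82.6 dB, r1 = 4.5 m, r2 = 21.9 m
Formula: SPL2 = SPL1 - 20 * log10(r2 / r1)
Compute ratio: r2 / r1 = 21.9 / 4.5 = 4.8667
Compute log10: log10(4.8667) = 0.687235
Compute drop: 20 * 0.687235 = 13.7447
SPL2 = 82.6 - 13.7447 = 68.86

68.86 dB


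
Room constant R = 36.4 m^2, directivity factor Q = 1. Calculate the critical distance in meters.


Given values:
  R = 36.4 m^2, Q = 1
Formula: d_c = 0.141 * sqrt(Q * R)
Compute Q * R = 1 * 36.4 = 36.4
Compute sqrt(36.4) = 6.0332
d_c = 0.141 * 6.0332 = 0.851

0.851 m


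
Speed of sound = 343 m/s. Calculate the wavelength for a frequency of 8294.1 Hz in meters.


Given values:
  c = 343 m/s, f = 8294.1 Hz
Formula: lambda = c / f
lambda = 343 / 8294.1
lambda = 0.0414

0.0414 m


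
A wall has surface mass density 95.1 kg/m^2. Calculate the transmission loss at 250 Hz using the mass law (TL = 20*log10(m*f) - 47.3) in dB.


Given values:
  m = 95.1 kg/m^2, f = 250 Hz
Formula: TL = 20 * log10(m * f) - 47.3
Compute m * f = 95.1 * 250 = 23775.0
Compute log10(23775.0) = 4.376121
Compute 20 * 4.376121 = 87.5224
TL = 87.5224 - 47.3 = 40.22

40.22 dB


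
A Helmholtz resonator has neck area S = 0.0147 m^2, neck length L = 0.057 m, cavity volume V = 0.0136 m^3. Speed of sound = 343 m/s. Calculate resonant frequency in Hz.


Given values:
  S = 0.0147 m^2, L = 0.057 m, V = 0.0136 m^3, c = 343 m/s
Formula: f = (c / (2*pi)) * sqrt(S / (V * L))
Compute V * L = 0.0136 * 0.057 = 0.0007752
Compute S / (V * L) = 0.0147 / 0.0007752 = 18.9628
Compute sqrt(18.9628) = 4.35463
Compute c / (2*pi) = 343 / 6.283185 = 54.590148
f = 54.590148 * 4.35463 = 237.72

237.72 Hz


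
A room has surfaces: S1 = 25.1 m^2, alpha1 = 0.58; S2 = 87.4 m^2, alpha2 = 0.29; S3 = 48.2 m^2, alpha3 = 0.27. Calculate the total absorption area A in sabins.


Given surfaces:
  Surface 1: 25.1 * 0.58 = 14.558
  Surface 2: 87.4 * 0.29 = 25.346
  Surface 3: 48.2 * 0.27 = 13.014
Formula: A = sum(Si * alpha_i)
A = 14.558 + 25.346 + 13.014
A = 52.92

52.92 sabins


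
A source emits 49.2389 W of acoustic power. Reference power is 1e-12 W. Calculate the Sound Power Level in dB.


Given values:
  W = 49.2389 W
  W_ref = 1e-12 W
Formula: SWL = 10 * log10(W / W_ref)
Compute ratio: W / W_ref = 49238900000000
Compute log10: log10(49238900000000) = 13.692308
Multiply: SWL = 10 * 13.692308 = 136.92

136.92 dB


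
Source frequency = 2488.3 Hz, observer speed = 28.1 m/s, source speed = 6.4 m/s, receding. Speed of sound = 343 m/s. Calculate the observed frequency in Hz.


Given values:
  f_s = 2488.3 Hz, v_o = 28.1 m/s, v_s = 6.4 m/s
  Direction: receding
Formula: f_o = f_s * (c - v_o) / (c + v_s)
Numerator: c - v_o = 343 - 28.1 = 314.9
Denominator: c + v_s = 343 + 6.4 = 349.4
f_o = 2488.3 * 314.9 / 349.4 = 2242.6

2242.6 Hz


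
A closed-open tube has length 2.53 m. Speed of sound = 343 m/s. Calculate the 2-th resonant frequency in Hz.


Given values:
  Tube type: closed-open, L = 2.53 m, c = 343 m/s, n = 2
Formula: f_n = (2n - 1) * c / (4 * L)
Compute 2n - 1 = 2*2 - 1 = 3
Compute 4 * L = 4 * 2.53 = 10.12
f = 3 * 343 / 10.12
f = 101.68

101.68 Hz


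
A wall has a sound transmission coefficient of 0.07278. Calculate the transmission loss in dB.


Given values:
  tau = 0.07278
Formula: TL = 10 * log10(1 / tau)
Compute 1 / tau = 1 / 0.07278 = 13.74
Compute log10(13.74) = 1.137987
TL = 10 * 1.137987 = 11.38

11.38 dB


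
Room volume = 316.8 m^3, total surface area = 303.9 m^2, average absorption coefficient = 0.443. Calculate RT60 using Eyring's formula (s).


Given values:
  V = 316.8 m^3, S = 303.9 m^2, alpha = 0.443
Formula: RT60 = 0.161 * V / (-S * ln(1 - alpha))
Compute ln(1 - 0.443) = ln(0.557) = -0.58519
Denominator: -303.9 * -0.58519 = 177.8392
Numerator: 0.161 * 316.8 = 51.0048
RT60 = 51.0048 / 177.8392 = 0.287

0.287 s


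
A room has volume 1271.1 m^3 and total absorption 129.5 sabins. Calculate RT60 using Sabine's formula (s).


Given values:
  V = 1271.1 m^3
  A = 129.5 sabins
Formula: RT60 = 0.161 * V / A
Numerator: 0.161 * 1271.1 = 204.6471
RT60 = 204.6471 / 129.5 = 1.58

1.58 s


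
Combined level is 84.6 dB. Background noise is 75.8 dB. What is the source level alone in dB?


Given values:
  L_total = 84.6 dB, L_bg = 75.8 dB
Formula: L_source = 10 * log10(10^(L_total/10) - 10^(L_bg/10))
Convert to linear:
  10^(84.6/10) = 288403150.3127
  10^(75.8/10) = 38018939.6321
Difference: 288403150.3127 - 38018939.6321 = 250384210.6806
L_source = 10 * log10(250384210.6806) = 83.99

83.99 dB
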